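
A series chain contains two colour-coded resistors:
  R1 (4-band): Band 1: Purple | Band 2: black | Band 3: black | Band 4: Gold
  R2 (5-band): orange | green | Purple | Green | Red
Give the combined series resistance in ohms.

R1: violet, black → 70; black ×1 → 70 Ω.
R2: orange, green, violet → 357; green ×10^5 → 35700000 Ω.
Series: 70 + 35700000 = 35700070 Ω.

35700070 Ω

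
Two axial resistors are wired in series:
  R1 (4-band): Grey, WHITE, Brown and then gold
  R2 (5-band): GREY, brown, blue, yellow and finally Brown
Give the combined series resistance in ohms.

8160890 Ω

R1: grey, white → 89; brown ×10 → 890 Ω.
R2: grey, brown, blue → 816; yellow ×10^4 → 8160000 Ω.
Series: 890 + 8160000 = 8160890 Ω.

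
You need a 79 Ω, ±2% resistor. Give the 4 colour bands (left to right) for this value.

79 Ω = 79 × 10^0.
7 → violet
9 → white
Multiplier 10^0 → black.
±2% tolerance → red.

violet, white, black, red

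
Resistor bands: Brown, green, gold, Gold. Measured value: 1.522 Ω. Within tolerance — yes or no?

yes

Brown → 1 (first significant figure)
Green → 5 (second significant figure)
Gold → ×0.1 multiplier
Gold → ±5% tolerance
15 × 0.1 = 1.5 Ω
Allowed range: 1.425 Ω to 1.575 Ω.
1.522 Ω lies inside that range.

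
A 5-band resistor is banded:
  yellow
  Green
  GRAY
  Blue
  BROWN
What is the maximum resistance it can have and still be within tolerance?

462580000 Ω

Yellow → 4 (first significant figure)
Green → 5 (second significant figure)
Grey → 8 (third significant figure)
Blue → ×10^6 multiplier
Brown → ±1% tolerance
458 × 1000000 = 458000000 Ω
Maximum = 458000000 × (1 + 1/100) = 462580000 Ω.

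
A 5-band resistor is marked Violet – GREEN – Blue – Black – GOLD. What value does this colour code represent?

Violet → 7 (first significant figure)
Green → 5 (second significant figure)
Blue → 6 (third significant figure)
Black → ×1 multiplier
756 × 1 = 756 Ω

756 Ω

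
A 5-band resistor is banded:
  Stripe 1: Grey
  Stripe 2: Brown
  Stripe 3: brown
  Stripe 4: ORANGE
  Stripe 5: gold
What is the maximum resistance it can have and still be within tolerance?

851550 Ω

Grey → 8 (first significant figure)
Brown → 1 (second significant figure)
Brown → 1 (third significant figure)
Orange → ×10^3 multiplier
Gold → ±5% tolerance
811 × 1000 = 811000 Ω
Maximum = 811000 × (1 + 5/100) = 851550 Ω.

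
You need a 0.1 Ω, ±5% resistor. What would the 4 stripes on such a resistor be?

0.1 Ω = 10 × 10^-2.
1 → brown
0 → black
Multiplier 10^-2 → silver.
±5% tolerance → gold.

brown, black, silver, gold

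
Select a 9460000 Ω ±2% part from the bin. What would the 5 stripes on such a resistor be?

white, yellow, blue, yellow, red

9460000 Ω = 946 × 10^4.
9 → white
4 → yellow
6 → blue
Multiplier 10^4 → yellow.
±2% tolerance → red.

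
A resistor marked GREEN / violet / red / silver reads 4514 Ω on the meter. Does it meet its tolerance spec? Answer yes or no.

Green → 5 (first significant figure)
Violet → 7 (second significant figure)
Red → ×10^2 multiplier
Silver → ±10% tolerance
57 × 100 = 5700 Ω
Allowed range: 5130 Ω to 6270 Ω.
4514 Ω lies outside that range.

no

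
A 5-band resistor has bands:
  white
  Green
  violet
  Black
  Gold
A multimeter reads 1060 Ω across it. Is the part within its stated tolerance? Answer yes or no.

no

White → 9 (first significant figure)
Green → 5 (second significant figure)
Violet → 7 (third significant figure)
Black → ×1 multiplier
Gold → ±5% tolerance
957 × 1 = 957 Ω
Allowed range: 909.15 Ω to 1004.85 Ω.
1060 Ω lies outside that range.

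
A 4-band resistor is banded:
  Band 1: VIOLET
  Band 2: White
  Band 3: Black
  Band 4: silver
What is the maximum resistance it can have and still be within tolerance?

Violet → 7 (first significant figure)
White → 9 (second significant figure)
Black → ×1 multiplier
Silver → ±10% tolerance
79 × 1 = 79 Ω
Maximum = 79 × (1 + 10/100) = 86.9 Ω.

86.9 Ω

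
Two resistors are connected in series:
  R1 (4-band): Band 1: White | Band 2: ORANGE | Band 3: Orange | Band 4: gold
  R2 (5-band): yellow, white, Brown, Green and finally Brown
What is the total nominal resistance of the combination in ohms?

49193000 Ω

R1: white, orange → 93; orange ×10^3 → 93000 Ω.
R2: yellow, white, brown → 491; green ×10^5 → 49100000 Ω.
Series: 93000 + 49100000 = 49193000 Ω.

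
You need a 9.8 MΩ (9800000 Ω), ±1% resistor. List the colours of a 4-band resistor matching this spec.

9800000 Ω = 98 × 10^5.
9 → white
8 → grey
Multiplier 10^5 → green.
±1% tolerance → brown.

white, grey, green, brown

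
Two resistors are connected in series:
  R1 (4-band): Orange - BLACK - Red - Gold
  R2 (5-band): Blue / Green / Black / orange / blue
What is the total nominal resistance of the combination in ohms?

R1: orange, black → 30; red ×10^2 → 3000 Ω.
R2: blue, green, black → 650; orange ×10^3 → 650000 Ω.
Series: 3000 + 650000 = 653000 Ω.

653000 Ω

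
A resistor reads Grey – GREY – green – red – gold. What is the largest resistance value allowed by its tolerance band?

92925 Ω

Grey → 8 (first significant figure)
Grey → 8 (second significant figure)
Green → 5 (third significant figure)
Red → ×10^2 multiplier
Gold → ±5% tolerance
885 × 100 = 88500 Ω
Largest = 88500 × (1 + 5/100) = 92925 Ω.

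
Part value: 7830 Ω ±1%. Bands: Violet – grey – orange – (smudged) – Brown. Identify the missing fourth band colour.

7830 Ω = 783 × 10^1.
The fourth band is the multiplier, 10^1, which is brown.

brown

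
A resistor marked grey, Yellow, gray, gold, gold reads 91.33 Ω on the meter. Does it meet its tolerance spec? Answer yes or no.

no

Grey → 8 (first significant figure)
Yellow → 4 (second significant figure)
Grey → 8 (third significant figure)
Gold → ×0.1 multiplier
Gold → ±5% tolerance
848 × 0.1 = 84.8 Ω
Allowed range: 80.56 Ω to 89.04 Ω.
91.33 Ω lies outside that range.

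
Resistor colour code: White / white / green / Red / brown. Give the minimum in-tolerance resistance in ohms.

98505 Ω

White → 9 (first significant figure)
White → 9 (second significant figure)
Green → 5 (third significant figure)
Red → ×10^2 multiplier
Brown → ±1% tolerance
995 × 100 = 99500 Ω
Minimum = 99500 × (1 − 1/100) = 98505 Ω.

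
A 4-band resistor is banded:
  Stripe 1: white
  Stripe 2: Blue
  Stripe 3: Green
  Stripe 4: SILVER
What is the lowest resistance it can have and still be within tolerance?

White → 9 (first significant figure)
Blue → 6 (second significant figure)
Green → ×10^5 multiplier
Silver → ±10% tolerance
96 × 100000 = 9600000 Ω
Lowest = 9600000 × (1 − 10/100) = 8640000 Ω.

8640000 Ω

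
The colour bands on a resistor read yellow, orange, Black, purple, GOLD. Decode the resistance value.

4300000000 Ω

Yellow → 4 (first significant figure)
Orange → 3 (second significant figure)
Black → 0 (third significant figure)
Violet → ×10^7 multiplier
430 × 10000000 = 4300000000 Ω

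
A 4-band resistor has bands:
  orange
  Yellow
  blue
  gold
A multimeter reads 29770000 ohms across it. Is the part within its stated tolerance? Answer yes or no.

no

Orange → 3 (first significant figure)
Yellow → 4 (second significant figure)
Blue → ×10^6 multiplier
Gold → ±5% tolerance
34 × 1000000 = 34000000 Ω
Allowed range: 32300000 Ω to 35700000 Ω.
29770000 ohms lies outside that range.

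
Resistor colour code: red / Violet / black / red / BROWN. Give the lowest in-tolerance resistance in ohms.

Red → 2 (first significant figure)
Violet → 7 (second significant figure)
Black → 0 (third significant figure)
Red → ×10^2 multiplier
Brown → ±1% tolerance
270 × 100 = 27000 Ω
Lowest = 27000 × (1 − 1/100) = 26730 Ω.

26730 Ω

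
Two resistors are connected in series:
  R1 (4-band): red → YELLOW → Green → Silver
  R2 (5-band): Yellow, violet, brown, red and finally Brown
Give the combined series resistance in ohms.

2447100 Ω

R1: red, yellow → 24; green ×10^5 → 2400000 Ω.
R2: yellow, violet, brown → 471; red ×10^2 → 47100 Ω.
Series: 2400000 + 47100 = 2447100 Ω.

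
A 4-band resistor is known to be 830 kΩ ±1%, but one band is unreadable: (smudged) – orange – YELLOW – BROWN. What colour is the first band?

830000 Ω = 83 × 10^4.
The first band gives digit 8 of the significand, and 8 is grey.

grey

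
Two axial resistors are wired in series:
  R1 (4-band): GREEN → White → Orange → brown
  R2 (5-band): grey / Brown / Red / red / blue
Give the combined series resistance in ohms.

140200 Ω

R1: green, white → 59; orange ×10^3 → 59000 Ω.
R2: grey, brown, red → 812; red ×10^2 → 81200 Ω.
Series: 59000 + 81200 = 140200 Ω.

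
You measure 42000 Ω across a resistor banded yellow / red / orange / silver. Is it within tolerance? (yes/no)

Yellow → 4 (first significant figure)
Red → 2 (second significant figure)
Orange → ×10^3 multiplier
Silver → ±10% tolerance
42 × 1000 = 42000 Ω
Allowed range: 37800 Ω to 46200 Ω.
42000 Ω lies inside that range.

yes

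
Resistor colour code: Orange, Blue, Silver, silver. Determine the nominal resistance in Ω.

0.36 Ω

Orange → 3 (first significant figure)
Blue → 6 (second significant figure)
Silver → ×0.01 multiplier
36 × 0.01 = 0.36 Ω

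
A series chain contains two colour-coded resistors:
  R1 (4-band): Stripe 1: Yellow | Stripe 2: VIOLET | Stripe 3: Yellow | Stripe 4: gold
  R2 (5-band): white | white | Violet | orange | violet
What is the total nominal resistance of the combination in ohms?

R1: yellow, violet → 47; yellow ×10^4 → 470000 Ω.
R2: white, white, violet → 997; orange ×10^3 → 997000 Ω.
Series: 470000 + 997000 = 1467000 Ω.

1467000 Ω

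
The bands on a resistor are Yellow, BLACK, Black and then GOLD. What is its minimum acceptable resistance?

Yellow → 4 (first significant figure)
Black → 0 (second significant figure)
Black → ×1 multiplier
Gold → ±5% tolerance
40 × 1 = 40 Ω
Minimum = 40 × (1 − 5/100) = 38 Ω.

38 Ω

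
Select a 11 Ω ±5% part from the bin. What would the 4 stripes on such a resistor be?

brown, brown, black, gold

11 Ω = 11 × 10^0.
1 → brown
1 → brown
Multiplier 10^0 → black.
±5% tolerance → gold.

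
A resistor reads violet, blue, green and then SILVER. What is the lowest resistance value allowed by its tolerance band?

Violet → 7 (first significant figure)
Blue → 6 (second significant figure)
Green → ×10^5 multiplier
Silver → ±10% tolerance
76 × 100000 = 7600000 Ω
Lowest = 7600000 × (1 − 10/100) = 6840000 Ω.

6840000 Ω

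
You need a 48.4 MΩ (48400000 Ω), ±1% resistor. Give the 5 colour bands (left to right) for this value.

48400000 Ω = 484 × 10^5.
4 → yellow
8 → grey
4 → yellow
Multiplier 10^5 → green.
±1% tolerance → brown.

yellow, grey, yellow, green, brown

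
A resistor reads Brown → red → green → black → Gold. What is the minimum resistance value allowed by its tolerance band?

Brown → 1 (first significant figure)
Red → 2 (second significant figure)
Green → 5 (third significant figure)
Black → ×1 multiplier
Gold → ±5% tolerance
125 × 1 = 125 Ω
Minimum = 125 × (1 − 5/100) = 118.75 Ω.

118.75 Ω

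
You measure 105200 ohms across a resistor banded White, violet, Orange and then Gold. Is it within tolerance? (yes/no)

no

White → 9 (first significant figure)
Violet → 7 (second significant figure)
Orange → ×10^3 multiplier
Gold → ±5% tolerance
97 × 1000 = 97000 Ω
Allowed range: 92150 Ω to 101850 Ω.
105200 ohms lies outside that range.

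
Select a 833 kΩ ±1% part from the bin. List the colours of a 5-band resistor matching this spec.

833000 Ω = 833 × 10^3.
8 → grey
3 → orange
3 → orange
Multiplier 10^3 → orange.
±1% tolerance → brown.

grey, orange, orange, orange, brown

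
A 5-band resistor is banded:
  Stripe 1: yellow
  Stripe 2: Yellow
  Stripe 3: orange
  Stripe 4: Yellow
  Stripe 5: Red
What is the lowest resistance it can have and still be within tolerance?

Yellow → 4 (first significant figure)
Yellow → 4 (second significant figure)
Orange → 3 (third significant figure)
Yellow → ×10^4 multiplier
Red → ±2% tolerance
443 × 10000 = 4430000 Ω
Lowest = 4430000 × (1 − 2/100) = 4341400 Ω.

4341400 Ω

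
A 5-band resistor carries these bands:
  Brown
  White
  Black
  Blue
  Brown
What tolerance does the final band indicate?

The last band, brown, is the tolerance band.
Brown corresponds to ±1%.

±1%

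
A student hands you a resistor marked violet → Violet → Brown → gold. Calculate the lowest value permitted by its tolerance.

Violet → 7 (first significant figure)
Violet → 7 (second significant figure)
Brown → ×10 multiplier
Gold → ±5% tolerance
77 × 10 = 770 Ω
Lowest = 770 × (1 − 5/100) = 731.5 Ω.

731.5 Ω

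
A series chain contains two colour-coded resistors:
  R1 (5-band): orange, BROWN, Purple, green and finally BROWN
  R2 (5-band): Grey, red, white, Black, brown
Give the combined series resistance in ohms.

R1: orange, brown, violet → 317; green ×10^5 → 31700000 Ω.
R2: grey, red, white → 829; black ×1 → 829 Ω.
Series: 31700000 + 829 = 31700829 Ω.

31700829 Ω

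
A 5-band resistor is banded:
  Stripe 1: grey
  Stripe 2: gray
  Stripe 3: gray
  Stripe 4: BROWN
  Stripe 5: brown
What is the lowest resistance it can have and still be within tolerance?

Grey → 8 (first significant figure)
Grey → 8 (second significant figure)
Grey → 8 (third significant figure)
Brown → ×10 multiplier
Brown → ±1% tolerance
888 × 10 = 8880 Ω
Lowest = 8880 × (1 − 1/100) = 8791.2 Ω.

8791.2 Ω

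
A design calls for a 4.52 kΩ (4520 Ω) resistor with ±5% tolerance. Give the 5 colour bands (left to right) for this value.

4520 Ω = 452 × 10^1.
4 → yellow
5 → green
2 → red
Multiplier 10^1 → brown.
±5% tolerance → gold.

yellow, green, red, brown, gold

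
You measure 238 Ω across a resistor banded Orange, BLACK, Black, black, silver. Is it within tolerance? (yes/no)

no

Orange → 3 (first significant figure)
Black → 0 (second significant figure)
Black → 0 (third significant figure)
Black → ×1 multiplier
Silver → ±10% tolerance
300 × 1 = 300 Ω
Allowed range: 270 Ω to 330 Ω.
238 Ω lies outside that range.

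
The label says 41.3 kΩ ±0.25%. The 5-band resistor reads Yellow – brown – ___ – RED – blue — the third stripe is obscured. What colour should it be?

orange

41300 Ω = 413 × 10^2.
The third band gives digit 3 of the significand, and 3 is orange.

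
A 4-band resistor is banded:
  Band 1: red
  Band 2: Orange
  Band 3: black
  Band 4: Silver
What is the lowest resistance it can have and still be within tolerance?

Red → 2 (first significant figure)
Orange → 3 (second significant figure)
Black → ×1 multiplier
Silver → ±10% tolerance
23 × 1 = 23 Ω
Lowest = 23 × (1 − 10/100) = 20.7 Ω.

20.7 Ω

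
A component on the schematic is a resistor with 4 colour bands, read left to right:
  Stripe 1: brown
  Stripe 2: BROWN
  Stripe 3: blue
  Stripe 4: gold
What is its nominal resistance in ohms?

11000000 Ω

Brown → 1 (first significant figure)
Brown → 1 (second significant figure)
Blue → ×10^6 multiplier
11 × 1000000 = 11000000 Ω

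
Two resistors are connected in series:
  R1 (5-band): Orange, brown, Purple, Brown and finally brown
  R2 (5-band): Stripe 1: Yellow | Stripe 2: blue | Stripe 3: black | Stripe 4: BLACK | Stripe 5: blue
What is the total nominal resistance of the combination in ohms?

R1: orange, brown, violet → 317; brown ×10 → 3170 Ω.
R2: yellow, blue, black → 460; black ×1 → 460 Ω.
Series: 3170 + 460 = 3630 Ω.

3630 Ω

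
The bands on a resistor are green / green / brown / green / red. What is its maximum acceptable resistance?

56202000 Ω

Green → 5 (first significant figure)
Green → 5 (second significant figure)
Brown → 1 (third significant figure)
Green → ×10^5 multiplier
Red → ±2% tolerance
551 × 100000 = 55100000 Ω
Maximum = 55100000 × (1 + 2/100) = 56202000 Ω.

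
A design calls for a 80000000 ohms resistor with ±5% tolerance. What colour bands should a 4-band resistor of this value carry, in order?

grey, black, blue, gold

80000000 Ω = 80 × 10^6.
8 → grey
0 → black
Multiplier 10^6 → blue.
±5% tolerance → gold.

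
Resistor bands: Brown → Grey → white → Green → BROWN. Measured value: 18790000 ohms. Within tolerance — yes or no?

Brown → 1 (first significant figure)
Grey → 8 (second significant figure)
White → 9 (third significant figure)
Green → ×10^5 multiplier
Brown → ±1% tolerance
189 × 100000 = 18900000 Ω
Allowed range: 18711000 Ω to 19089000 Ω.
18790000 ohms lies inside that range.

yes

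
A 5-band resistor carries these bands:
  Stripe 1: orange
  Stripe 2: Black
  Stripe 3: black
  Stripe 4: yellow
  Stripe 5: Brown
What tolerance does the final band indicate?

±1%

The last band, brown, is the tolerance band.
Brown corresponds to ±1%.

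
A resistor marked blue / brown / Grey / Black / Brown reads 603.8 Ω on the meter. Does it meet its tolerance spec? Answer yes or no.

Blue → 6 (first significant figure)
Brown → 1 (second significant figure)
Grey → 8 (third significant figure)
Black → ×1 multiplier
Brown → ±1% tolerance
618 × 1 = 618 Ω
Allowed range: 611.82 Ω to 624.18 Ω.
603.8 Ω lies outside that range.

no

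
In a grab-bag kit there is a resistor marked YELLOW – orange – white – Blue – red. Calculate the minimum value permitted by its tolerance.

Yellow → 4 (first significant figure)
Orange → 3 (second significant figure)
White → 9 (third significant figure)
Blue → ×10^6 multiplier
Red → ±2% tolerance
439 × 1000000 = 439000000 Ω
Minimum = 439000000 × (1 − 2/100) = 430220000 Ω.

430220000 Ω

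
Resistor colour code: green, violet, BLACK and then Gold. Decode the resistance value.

57 Ω

Green → 5 (first significant figure)
Violet → 7 (second significant figure)
Black → ×1 multiplier
57 × 1 = 57 Ω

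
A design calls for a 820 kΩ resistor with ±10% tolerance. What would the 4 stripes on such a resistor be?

grey, red, yellow, silver

820000 Ω = 82 × 10^4.
8 → grey
2 → red
Multiplier 10^4 → yellow.
±10% tolerance → silver.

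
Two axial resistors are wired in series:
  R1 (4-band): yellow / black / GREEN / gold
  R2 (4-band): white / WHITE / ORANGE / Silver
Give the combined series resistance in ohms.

R1: yellow, black → 40; green ×10^5 → 4000000 Ω.
R2: white, white → 99; orange ×10^3 → 99000 Ω.
Series: 4000000 + 99000 = 4099000 Ω.

4099000 Ω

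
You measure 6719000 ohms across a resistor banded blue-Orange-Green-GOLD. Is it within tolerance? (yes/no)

no

Blue → 6 (first significant figure)
Orange → 3 (second significant figure)
Green → ×10^5 multiplier
Gold → ±5% tolerance
63 × 100000 = 6300000 Ω
Allowed range: 5985000 Ω to 6615000 Ω.
6719000 ohms lies outside that range.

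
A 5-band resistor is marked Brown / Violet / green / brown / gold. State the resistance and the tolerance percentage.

Brown → 1 (first significant figure)
Violet → 7 (second significant figure)
Green → 5 (third significant figure)
Brown → ×10 multiplier
Gold → ±5% tolerance
175 × 10 = 1750 Ω

1750 Ω ±5%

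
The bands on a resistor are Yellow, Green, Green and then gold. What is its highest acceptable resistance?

Yellow → 4 (first significant figure)
Green → 5 (second significant figure)
Green → ×10^5 multiplier
Gold → ±5% tolerance
45 × 100000 = 4500000 Ω
Highest = 4500000 × (1 + 5/100) = 4725000 Ω.

4725000 Ω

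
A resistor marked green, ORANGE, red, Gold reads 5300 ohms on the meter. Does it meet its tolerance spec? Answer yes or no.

Green → 5 (first significant figure)
Orange → 3 (second significant figure)
Red → ×10^2 multiplier
Gold → ±5% tolerance
53 × 100 = 5300 Ω
Allowed range: 5035 Ω to 5565 Ω.
5300 ohms lies inside that range.

yes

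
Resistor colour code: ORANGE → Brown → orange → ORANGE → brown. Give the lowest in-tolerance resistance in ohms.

309870 Ω

Orange → 3 (first significant figure)
Brown → 1 (second significant figure)
Orange → 3 (third significant figure)
Orange → ×10^3 multiplier
Brown → ±1% tolerance
313 × 1000 = 313000 Ω
Lowest = 313000 × (1 − 1/100) = 309870 Ω.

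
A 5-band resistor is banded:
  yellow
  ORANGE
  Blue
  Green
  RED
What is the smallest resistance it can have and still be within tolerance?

Yellow → 4 (first significant figure)
Orange → 3 (second significant figure)
Blue → 6 (third significant figure)
Green → ×10^5 multiplier
Red → ±2% tolerance
436 × 100000 = 43600000 Ω
Smallest = 43600000 × (1 − 2/100) = 42728000 Ω.

42728000 Ω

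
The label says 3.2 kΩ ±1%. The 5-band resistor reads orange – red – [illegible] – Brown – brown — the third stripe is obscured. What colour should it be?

black

3200 Ω = 320 × 10^1.
The third band gives digit 0 of the significand, and 0 is black.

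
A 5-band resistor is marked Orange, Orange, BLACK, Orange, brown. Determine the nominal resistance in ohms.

330000 Ω

Orange → 3 (first significant figure)
Orange → 3 (second significant figure)
Black → 0 (third significant figure)
Orange → ×10^3 multiplier
330 × 1000 = 330000 Ω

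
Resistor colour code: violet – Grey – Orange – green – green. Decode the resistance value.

Violet → 7 (first significant figure)
Grey → 8 (second significant figure)
Orange → 3 (third significant figure)
Green → ×10^5 multiplier
783 × 100000 = 78300000 Ω

78300000 Ω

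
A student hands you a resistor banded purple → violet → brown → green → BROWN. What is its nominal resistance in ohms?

Violet → 7 (first significant figure)
Violet → 7 (second significant figure)
Brown → 1 (third significant figure)
Green → ×10^5 multiplier
771 × 100000 = 77100000 Ω

77100000 Ω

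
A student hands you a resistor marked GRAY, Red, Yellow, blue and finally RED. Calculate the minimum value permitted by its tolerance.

Grey → 8 (first significant figure)
Red → 2 (second significant figure)
Yellow → 4 (third significant figure)
Blue → ×10^6 multiplier
Red → ±2% tolerance
824 × 1000000 = 824000000 Ω
Minimum = 824000000 × (1 − 2/100) = 807520000 Ω.

807520000 Ω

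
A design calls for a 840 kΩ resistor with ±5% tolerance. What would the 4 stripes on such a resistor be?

grey, yellow, yellow, gold

840000 Ω = 84 × 10^4.
8 → grey
4 → yellow
Multiplier 10^4 → yellow.
±5% tolerance → gold.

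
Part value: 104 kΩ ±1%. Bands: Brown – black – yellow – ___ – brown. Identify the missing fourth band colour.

orange

104000 Ω = 104 × 10^3.
The fourth band is the multiplier, 10^3, which is orange.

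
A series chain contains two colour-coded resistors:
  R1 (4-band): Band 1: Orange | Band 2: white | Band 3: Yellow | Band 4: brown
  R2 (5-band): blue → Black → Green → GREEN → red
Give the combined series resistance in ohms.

60890000 Ω

R1: orange, white → 39; yellow ×10^4 → 390000 Ω.
R2: blue, black, green → 605; green ×10^5 → 60500000 Ω.
Series: 390000 + 60500000 = 60890000 Ω.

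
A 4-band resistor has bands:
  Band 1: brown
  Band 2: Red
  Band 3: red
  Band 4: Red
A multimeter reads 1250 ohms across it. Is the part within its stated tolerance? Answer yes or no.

Brown → 1 (first significant figure)
Red → 2 (second significant figure)
Red → ×10^2 multiplier
Red → ±2% tolerance
12 × 100 = 1200 Ω
Allowed range: 1176 Ω to 1224 Ω.
1250 ohms lies outside that range.

no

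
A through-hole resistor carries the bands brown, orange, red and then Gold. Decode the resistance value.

Brown → 1 (first significant figure)
Orange → 3 (second significant figure)
Red → ×10^2 multiplier
13 × 100 = 1300 Ω

1300 Ω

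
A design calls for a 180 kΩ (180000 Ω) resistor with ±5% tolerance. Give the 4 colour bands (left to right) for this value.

brown, grey, yellow, gold

180000 Ω = 18 × 10^4.
1 → brown
8 → grey
Multiplier 10^4 → yellow.
±5% tolerance → gold.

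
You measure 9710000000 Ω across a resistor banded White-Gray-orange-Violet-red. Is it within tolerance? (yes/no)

White → 9 (first significant figure)
Grey → 8 (second significant figure)
Orange → 3 (third significant figure)
Violet → ×10^7 multiplier
Red → ±2% tolerance
983 × 10000000 = 9830000000 Ω
Allowed range: 9633400000 Ω to 10026600000 Ω.
9710000000 Ω lies inside that range.

yes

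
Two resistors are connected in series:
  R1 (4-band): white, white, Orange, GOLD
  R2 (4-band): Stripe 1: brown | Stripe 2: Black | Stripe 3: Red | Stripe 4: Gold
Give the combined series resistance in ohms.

100000 Ω

R1: white, white → 99; orange ×10^3 → 99000 Ω.
R2: brown, black → 10; red ×10^2 → 1000 Ω.
Series: 99000 + 1000 = 100000 Ω.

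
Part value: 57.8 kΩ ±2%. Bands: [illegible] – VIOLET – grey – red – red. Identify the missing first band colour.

57800 Ω = 578 × 10^2.
The first band gives digit 5 of the significand, and 5 is green.

green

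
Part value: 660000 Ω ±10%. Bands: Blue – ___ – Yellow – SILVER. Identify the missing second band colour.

blue

660000 Ω = 66 × 10^4.
The second band gives digit 6 of the significand, and 6 is blue.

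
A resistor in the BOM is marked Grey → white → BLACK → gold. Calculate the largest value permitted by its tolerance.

Grey → 8 (first significant figure)
White → 9 (second significant figure)
Black → ×1 multiplier
Gold → ±5% tolerance
89 × 1 = 89 Ω
Largest = 89 × (1 + 5/100) = 93.45 Ω.

93.45 Ω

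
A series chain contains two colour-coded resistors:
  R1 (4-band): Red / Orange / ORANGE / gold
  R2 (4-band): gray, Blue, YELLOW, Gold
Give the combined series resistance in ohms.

R1: red, orange → 23; orange ×10^3 → 23000 Ω.
R2: grey, blue → 86; yellow ×10^4 → 860000 Ω.
Series: 23000 + 860000 = 883000 Ω.

883000 Ω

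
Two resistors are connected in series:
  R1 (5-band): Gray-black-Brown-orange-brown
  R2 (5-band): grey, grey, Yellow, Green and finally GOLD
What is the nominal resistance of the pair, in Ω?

R1: grey, black, brown → 801; orange ×10^3 → 801000 Ω.
R2: grey, grey, yellow → 884; green ×10^5 → 88400000 Ω.
Series: 801000 + 88400000 = 89201000 Ω.

89201000 Ω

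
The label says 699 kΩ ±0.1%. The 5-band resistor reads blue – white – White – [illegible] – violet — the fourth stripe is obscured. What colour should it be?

orange

699000 Ω = 699 × 10^3.
The fourth band is the multiplier, 10^3, which is orange.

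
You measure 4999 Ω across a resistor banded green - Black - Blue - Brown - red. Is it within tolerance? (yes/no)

Green → 5 (first significant figure)
Black → 0 (second significant figure)
Blue → 6 (third significant figure)
Brown → ×10 multiplier
Red → ±2% tolerance
506 × 10 = 5060 Ω
Allowed range: 4958.8 Ω to 5161.2 Ω.
4999 Ω lies inside that range.

yes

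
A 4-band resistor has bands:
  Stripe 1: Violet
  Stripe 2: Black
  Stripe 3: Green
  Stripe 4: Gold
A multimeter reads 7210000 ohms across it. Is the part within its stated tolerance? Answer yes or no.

Violet → 7 (first significant figure)
Black → 0 (second significant figure)
Green → ×10^5 multiplier
Gold → ±5% tolerance
70 × 100000 = 7000000 Ω
Allowed range: 6650000 Ω to 7350000 Ω.
7210000 ohms lies inside that range.

yes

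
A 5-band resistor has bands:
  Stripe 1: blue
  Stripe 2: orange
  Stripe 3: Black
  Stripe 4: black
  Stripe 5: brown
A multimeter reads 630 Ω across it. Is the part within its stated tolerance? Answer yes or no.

yes

Blue → 6 (first significant figure)
Orange → 3 (second significant figure)
Black → 0 (third significant figure)
Black → ×1 multiplier
Brown → ±1% tolerance
630 × 1 = 630 Ω
Allowed range: 623.7 Ω to 636.3 Ω.
630 Ω lies inside that range.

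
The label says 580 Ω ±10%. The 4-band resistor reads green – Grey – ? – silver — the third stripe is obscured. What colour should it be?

580 Ω = 58 × 10^1.
The third band is the multiplier, 10^1, which is brown.

brown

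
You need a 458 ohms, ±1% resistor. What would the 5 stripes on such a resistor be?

yellow, green, grey, black, brown

458 Ω = 458 × 10^0.
4 → yellow
5 → green
8 → grey
Multiplier 10^0 → black.
±1% tolerance → brown.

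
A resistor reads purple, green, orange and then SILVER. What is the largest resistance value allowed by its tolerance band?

Violet → 7 (first significant figure)
Green → 5 (second significant figure)
Orange → ×10^3 multiplier
Silver → ±10% tolerance
75 × 1000 = 75000 Ω
Largest = 75000 × (1 + 10/100) = 82500 Ω.

82500 Ω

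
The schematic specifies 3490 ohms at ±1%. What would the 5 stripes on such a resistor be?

orange, yellow, white, brown, brown

3490 Ω = 349 × 10^1.
3 → orange
4 → yellow
9 → white
Multiplier 10^1 → brown.
±1% tolerance → brown.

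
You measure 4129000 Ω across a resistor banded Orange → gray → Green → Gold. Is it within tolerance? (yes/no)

Orange → 3 (first significant figure)
Grey → 8 (second significant figure)
Green → ×10^5 multiplier
Gold → ±5% tolerance
38 × 100000 = 3800000 Ω
Allowed range: 3610000 Ω to 3990000 Ω.
4129000 Ω lies outside that range.

no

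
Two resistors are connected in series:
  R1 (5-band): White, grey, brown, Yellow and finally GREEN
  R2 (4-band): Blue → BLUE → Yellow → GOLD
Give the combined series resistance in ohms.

R1: white, grey, brown → 981; yellow ×10^4 → 9810000 Ω.
R2: blue, blue → 66; yellow ×10^4 → 660000 Ω.
Series: 9810000 + 660000 = 10470000 Ω.

10470000 Ω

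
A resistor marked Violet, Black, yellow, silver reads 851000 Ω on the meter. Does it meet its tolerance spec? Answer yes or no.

no

Violet → 7 (first significant figure)
Black → 0 (second significant figure)
Yellow → ×10^4 multiplier
Silver → ±10% tolerance
70 × 10000 = 700000 Ω
Allowed range: 630000 Ω to 770000 Ω.
851000 Ω lies outside that range.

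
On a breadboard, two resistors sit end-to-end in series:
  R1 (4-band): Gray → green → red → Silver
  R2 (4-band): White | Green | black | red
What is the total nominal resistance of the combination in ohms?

8595 Ω

R1: grey, green → 85; red ×10^2 → 8500 Ω.
R2: white, green → 95; black ×1 → 95 Ω.
Series: 8500 + 95 = 8595 Ω.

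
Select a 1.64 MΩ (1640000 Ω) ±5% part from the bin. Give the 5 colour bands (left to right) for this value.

1640000 Ω = 164 × 10^4.
1 → brown
6 → blue
4 → yellow
Multiplier 10^4 → yellow.
±5% tolerance → gold.

brown, blue, yellow, yellow, gold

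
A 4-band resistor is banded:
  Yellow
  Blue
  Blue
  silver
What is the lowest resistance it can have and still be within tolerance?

41400000 Ω

Yellow → 4 (first significant figure)
Blue → 6 (second significant figure)
Blue → ×10^6 multiplier
Silver → ±10% tolerance
46 × 1000000 = 46000000 Ω
Lowest = 46000000 × (1 − 10/100) = 41400000 Ω.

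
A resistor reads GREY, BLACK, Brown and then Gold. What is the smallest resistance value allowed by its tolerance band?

760 Ω

Grey → 8 (first significant figure)
Black → 0 (second significant figure)
Brown → ×10 multiplier
Gold → ±5% tolerance
80 × 10 = 800 Ω
Smallest = 800 × (1 − 5/100) = 760 Ω.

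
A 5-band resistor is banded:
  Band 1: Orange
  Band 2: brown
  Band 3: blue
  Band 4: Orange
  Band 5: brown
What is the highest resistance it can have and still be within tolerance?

Orange → 3 (first significant figure)
Brown → 1 (second significant figure)
Blue → 6 (third significant figure)
Orange → ×10^3 multiplier
Brown → ±1% tolerance
316 × 1000 = 316000 Ω
Highest = 316000 × (1 + 1/100) = 319160 Ω.

319160 Ω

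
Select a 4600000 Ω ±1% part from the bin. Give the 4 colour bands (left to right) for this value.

yellow, blue, green, brown

4600000 Ω = 46 × 10^5.
4 → yellow
6 → blue
Multiplier 10^5 → green.
±1% tolerance → brown.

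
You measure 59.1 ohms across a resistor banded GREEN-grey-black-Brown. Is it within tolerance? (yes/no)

Green → 5 (first significant figure)
Grey → 8 (second significant figure)
Black → ×1 multiplier
Brown → ±1% tolerance
58 × 1 = 58 Ω
Allowed range: 57.42 Ω to 58.58 Ω.
59.1 ohms lies outside that range.

no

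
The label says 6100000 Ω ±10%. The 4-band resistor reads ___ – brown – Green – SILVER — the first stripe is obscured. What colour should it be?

blue

6100000 Ω = 61 × 10^5.
The first band gives digit 6 of the significand, and 6 is blue.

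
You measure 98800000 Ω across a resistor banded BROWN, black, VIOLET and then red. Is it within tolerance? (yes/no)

Brown → 1 (first significant figure)
Black → 0 (second significant figure)
Violet → ×10^7 multiplier
Red → ±2% tolerance
10 × 10000000 = 100000000 Ω
Allowed range: 98000000 Ω to 102000000 Ω.
98800000 Ω lies inside that range.

yes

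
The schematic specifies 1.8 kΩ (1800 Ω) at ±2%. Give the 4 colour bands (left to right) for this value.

brown, grey, red, red

1800 Ω = 18 × 10^2.
1 → brown
8 → grey
Multiplier 10^2 → red.
±2% tolerance → red.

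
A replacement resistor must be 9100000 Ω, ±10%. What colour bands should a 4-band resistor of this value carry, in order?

white, brown, green, silver

9100000 Ω = 91 × 10^5.
9 → white
1 → brown
Multiplier 10^5 → green.
±10% tolerance → silver.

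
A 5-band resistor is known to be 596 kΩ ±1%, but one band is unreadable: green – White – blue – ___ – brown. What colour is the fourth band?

596000 Ω = 596 × 10^3.
The fourth band is the multiplier, 10^3, which is orange.

orange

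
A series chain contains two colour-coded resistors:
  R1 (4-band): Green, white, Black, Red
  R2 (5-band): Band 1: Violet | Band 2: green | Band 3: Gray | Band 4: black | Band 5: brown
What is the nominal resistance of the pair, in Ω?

817 Ω

R1: green, white → 59; black ×1 → 59 Ω.
R2: violet, green, grey → 758; black ×1 → 758 Ω.
Series: 59 + 758 = 817 Ω.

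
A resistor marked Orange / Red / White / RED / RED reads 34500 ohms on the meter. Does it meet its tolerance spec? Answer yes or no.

no

Orange → 3 (first significant figure)
Red → 2 (second significant figure)
White → 9 (third significant figure)
Red → ×10^2 multiplier
Red → ±2% tolerance
329 × 100 = 32900 Ω
Allowed range: 32242 Ω to 33558 Ω.
34500 ohms lies outside that range.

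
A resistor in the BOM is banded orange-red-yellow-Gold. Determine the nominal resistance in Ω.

320000 Ω

Orange → 3 (first significant figure)
Red → 2 (second significant figure)
Yellow → ×10^4 multiplier
32 × 10000 = 320000 Ω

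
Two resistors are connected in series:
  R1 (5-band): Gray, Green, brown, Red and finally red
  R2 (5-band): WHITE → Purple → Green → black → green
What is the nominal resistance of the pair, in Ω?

R1: grey, green, brown → 851; red ×10^2 → 85100 Ω.
R2: white, violet, green → 975; black ×1 → 975 Ω.
Series: 85100 + 975 = 86075 Ω.

86075 Ω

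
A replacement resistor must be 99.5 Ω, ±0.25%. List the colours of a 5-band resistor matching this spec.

white, white, green, gold, blue

99.5 Ω = 995 × 10^-1.
9 → white
9 → white
5 → green
Multiplier 10^-1 → gold.
±0.25% tolerance → blue.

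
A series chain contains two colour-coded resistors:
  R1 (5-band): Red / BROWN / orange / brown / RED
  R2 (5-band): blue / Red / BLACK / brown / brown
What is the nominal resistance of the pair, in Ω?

8330 Ω

R1: red, brown, orange → 213; brown ×10 → 2130 Ω.
R2: blue, red, black → 620; brown ×10 → 6200 Ω.
Series: 2130 + 6200 = 8330 Ω.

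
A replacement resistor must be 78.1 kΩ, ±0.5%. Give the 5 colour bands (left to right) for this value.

violet, grey, brown, red, green

78100 Ω = 781 × 10^2.
7 → violet
8 → grey
1 → brown
Multiplier 10^2 → red.
±0.5% tolerance → green.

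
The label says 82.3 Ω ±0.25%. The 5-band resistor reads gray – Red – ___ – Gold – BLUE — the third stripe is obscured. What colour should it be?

82.3 Ω = 823 × 10^-1.
The third band gives digit 3 of the significand, and 3 is orange.

orange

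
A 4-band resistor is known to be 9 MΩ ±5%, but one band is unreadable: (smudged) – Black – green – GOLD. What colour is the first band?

9000000 Ω = 90 × 10^5.
The first band gives digit 9 of the significand, and 9 is white.

white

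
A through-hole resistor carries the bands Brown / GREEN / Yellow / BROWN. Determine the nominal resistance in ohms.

Brown → 1 (first significant figure)
Green → 5 (second significant figure)
Yellow → ×10^4 multiplier
15 × 10000 = 150000 Ω

150000 Ω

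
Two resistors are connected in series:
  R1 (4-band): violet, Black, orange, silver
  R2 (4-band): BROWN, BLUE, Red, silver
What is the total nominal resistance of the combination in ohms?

R1: violet, black → 70; orange ×10^3 → 70000 Ω.
R2: brown, blue → 16; red ×10^2 → 1600 Ω.
Series: 70000 + 1600 = 71600 Ω.

71600 Ω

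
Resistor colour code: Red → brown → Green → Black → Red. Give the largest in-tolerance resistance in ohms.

Red → 2 (first significant figure)
Brown → 1 (second significant figure)
Green → 5 (third significant figure)
Black → ×1 multiplier
Red → ±2% tolerance
215 × 1 = 215 Ω
Largest = 215 × (1 + 2/100) = 219.3 Ω.

219.3 Ω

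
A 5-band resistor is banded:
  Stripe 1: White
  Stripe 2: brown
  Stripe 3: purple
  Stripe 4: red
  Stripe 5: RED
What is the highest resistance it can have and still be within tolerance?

93534 Ω

White → 9 (first significant figure)
Brown → 1 (second significant figure)
Violet → 7 (third significant figure)
Red → ×10^2 multiplier
Red → ±2% tolerance
917 × 100 = 91700 Ω
Highest = 91700 × (1 + 2/100) = 93534 Ω.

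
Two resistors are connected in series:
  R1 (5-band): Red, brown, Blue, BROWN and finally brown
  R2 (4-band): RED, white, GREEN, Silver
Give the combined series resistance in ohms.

R1: red, brown, blue → 216; brown ×10 → 2160 Ω.
R2: red, white → 29; green ×10^5 → 2900000 Ω.
Series: 2160 + 2900000 = 2902160 Ω.

2902160 Ω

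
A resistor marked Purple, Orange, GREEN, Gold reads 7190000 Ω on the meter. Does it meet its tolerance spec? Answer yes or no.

yes

Violet → 7 (first significant figure)
Orange → 3 (second significant figure)
Green → ×10^5 multiplier
Gold → ±5% tolerance
73 × 100000 = 7300000 Ω
Allowed range: 6935000 Ω to 7665000 Ω.
7190000 Ω lies inside that range.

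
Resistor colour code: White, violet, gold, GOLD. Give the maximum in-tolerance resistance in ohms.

White → 9 (first significant figure)
Violet → 7 (second significant figure)
Gold → ×0.1 multiplier
Gold → ±5% tolerance
97 × 0.1 = 9.7 Ω
Maximum = 9.7 × (1 + 5/100) = 10.185 Ω.

10.185 Ω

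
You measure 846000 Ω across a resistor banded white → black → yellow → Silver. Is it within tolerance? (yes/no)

White → 9 (first significant figure)
Black → 0 (second significant figure)
Yellow → ×10^4 multiplier
Silver → ±10% tolerance
90 × 10000 = 900000 Ω
Allowed range: 810000 Ω to 990000 Ω.
846000 Ω lies inside that range.

yes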